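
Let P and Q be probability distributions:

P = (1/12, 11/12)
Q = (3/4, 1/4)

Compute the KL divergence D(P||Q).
D(P||Q) = Σ P(i) log₂(P(i)/Q(i))
  i=0: (1/12) × log₂((1/12)/(3/4)) = (1/12) × log₂(1/9) = -0.2642
  i=1: (11/12) × log₂((11/12)/(1/4)) = (11/12) × log₂(11/3) = 1.7183
D(P||Q) = -0.2642 + 1.7183
  = 1.4541 bits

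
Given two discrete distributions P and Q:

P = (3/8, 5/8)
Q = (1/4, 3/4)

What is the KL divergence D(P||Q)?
D(P||Q) = Σ P(i) log₂(P(i)/Q(i))
  i=0: (3/8) × log₂((3/8)/(1/4)) = (3/8) × log₂(3/2) = 0.2194
  i=1: (5/8) × log₂((5/8)/(3/4)) = (5/8) × log₂(5/6) = -0.1644
D(P||Q) = 0.2194 - 0.1644
  = 0.0550 bits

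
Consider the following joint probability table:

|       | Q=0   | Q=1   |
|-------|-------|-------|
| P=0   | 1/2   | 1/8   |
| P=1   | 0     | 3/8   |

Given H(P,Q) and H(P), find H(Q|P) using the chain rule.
From the chain rule: H(P,Q) = H(P) + H(Q|P)
Therefore: H(Q|P) = H(P,Q) - H(P)

H(P,Q) = -[(1/2)·log₂(1/2) + (1/8)·log₂(1/8) + (3/8)·log₂(3/8)]
  = 0.5000 + 0.3750 + 0.5306
  = 1.4056 bits
Marginal P(P) (row sums):
  P(P=0) = 1/2 + 1/8 = 5/8
  P(P=1) = 0 + 3/8 = 3/8
H(P) = -[(5/8)·log₂(5/8) + (3/8)·log₂(3/8)]
  = 0.4238 + 0.5306
  = 0.9544 bits

H(Q|P) = 1.4056 - 0.9544 = 0.4512 bits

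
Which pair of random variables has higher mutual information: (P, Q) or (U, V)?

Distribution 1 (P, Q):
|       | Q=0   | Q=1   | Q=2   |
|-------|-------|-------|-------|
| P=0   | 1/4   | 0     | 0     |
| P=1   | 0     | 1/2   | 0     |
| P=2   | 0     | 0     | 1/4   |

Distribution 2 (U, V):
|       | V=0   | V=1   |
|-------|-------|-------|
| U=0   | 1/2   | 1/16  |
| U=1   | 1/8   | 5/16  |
Distribution 1 (P, Q):
Marginal P(P) (row sums):
  P(P=0) = 1/4 + 0 + 0 = 1/4
  P(P=1) = 0 + 1/2 + 0 = 1/2
  P(P=2) = 0 + 0 + 1/4 = 1/4
Marginal P(Q) (column sums):
  P(Q=0) = 1/4 + 0 + 0 = 1/4
  P(Q=1) = 0 + 1/2 + 0 = 1/2
  P(Q=2) = 0 + 0 + 1/4 = 1/4

H(P) = -[(1/4)·log₂(1/4) + (1/2)·log₂(1/2) + (1/4)·log₂(1/4)]
  = 0.5000 + 0.5000 + 0.5000
  = 1.5000 bits
H(Q) = -[(1/4)·log₂(1/4) + (1/2)·log₂(1/2) + (1/4)·log₂(1/4)]
  = 0.5000 + 0.5000 + 0.5000
  = 1.5000 bits
H(P,Q) = -[(1/4)·log₂(1/4) + (1/2)·log₂(1/2) + (1/4)·log₂(1/4)]
  = 0.5000 + 0.5000 + 0.5000
  = 1.5000 bits

I(P;Q) = H(P) + H(Q) - H(P,Q)
  = 1.5000 + 1.5000 - 1.5000
  = 1.5000 bits

Distribution 2 (U, V):
Marginal P(U) (row sums):
  P(U=0) = 1/2 + 1/16 = 9/16
  P(U=1) = 1/8 + 5/16 = 7/16
Marginal P(V) (column sums):
  P(V=0) = 1/2 + 1/8 = 5/8
  P(V=1) = 1/16 + 5/16 = 3/8

H(U) = -[(9/16)·log₂(9/16) + (7/16)·log₂(7/16)]
  = 0.4669 + 0.5218
  = 0.9887 bits
H(V) = -[(5/8)·log₂(5/8) + (3/8)·log₂(3/8)]
  = 0.4238 + 0.5306
  = 0.9544 bits
H(U,V) = -[(1/2)·log₂(1/2) + (1/16)·log₂(1/16) + (1/8)·log₂(1/8) + (5/16)·log₂(5/16)]
  = 0.5000 + 0.2500 + 0.3750 + 0.5244
  = 1.6494 bits

I(U;V) = H(U) + H(V) - H(U,V)
  = 0.9887 + 0.9544 - 1.6494
  = 0.2937 bits

I(P;Q) = 1.5000 bits > I(U;V) = 0.2937 bits, so (P, Q) has the higher mutual information (stronger dependence).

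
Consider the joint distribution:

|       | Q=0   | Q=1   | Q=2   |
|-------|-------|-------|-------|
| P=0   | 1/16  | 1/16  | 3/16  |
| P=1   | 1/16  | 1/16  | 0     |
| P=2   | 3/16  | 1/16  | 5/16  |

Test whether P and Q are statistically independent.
Marginal P(P) (row sums):
  P(P=0) = 1/16 + 1/16 + 3/16 = 5/16
  P(P=1) = 1/16 + 1/16 + 0 = 1/8
  P(P=2) = 3/16 + 1/16 + 5/16 = 9/16
Marginal P(Q) (column sums):
  P(Q=0) = 1/16 + 1/16 + 3/16 = 5/16
  P(Q=1) = 1/16 + 1/16 + 1/16 = 3/16
  P(Q=2) = 3/16 + 0 + 5/16 = 1/2

P and Q are independent iff P(P=i,Q=j) = P(P=i)·P(Q=j) for every cell.
  P(P=0)·P(Q=0) = 5/16 × 5/16 = 25/256, but P(P=0,Q=0) = 1/16 ✗

No, P and Q are not independent. Quantitatively, I(P;Q) > 0:

H(P) = -[(5/16)·log₂(5/16) + (1/8)·log₂(1/8) + (9/16)·log₂(9/16)]
  = 0.5244 + 0.3750 + 0.4669
  = 1.3663 bits
H(Q) = -[(5/16)·log₂(5/16) + (3/16)·log₂(3/16) + (1/2)·log₂(1/2)]
  = 0.5244 + 0.4528 + 0.5000
  = 1.4772 bits
H(P,Q) = -[(1/16)·log₂(1/16) + (1/16)·log₂(1/16) + (3/16)·log₂(3/16) + (1/16)·log₂(1/16) + (1/16)·log₂(1/16) + (3/16)·log₂(3/16) + (1/16)·log₂(1/16) + (5/16)·log₂(5/16)]
  = 0.2500 + 0.2500 + 0.4528 + 0.2500 + 0.2500 + 0.4528 + 0.2500 + 0.5244
  = 2.6800 bits
I(P;Q) = H(P) + H(Q) - H(P,Q) = 1.3663 + 1.4772 - 2.6800 = 0.1635 bits > 0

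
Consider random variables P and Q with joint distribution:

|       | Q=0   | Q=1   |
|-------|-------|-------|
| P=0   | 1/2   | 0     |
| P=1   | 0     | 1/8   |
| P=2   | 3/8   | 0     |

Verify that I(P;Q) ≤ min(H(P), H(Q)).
Marginal P(P) (row sums):
  P(P=0) = 1/2 + 0 = 1/2
  P(P=1) = 0 + 1/8 = 1/8
  P(P=2) = 3/8 + 0 = 3/8
Marginal P(Q) (column sums):
  P(Q=0) = 1/2 + 0 + 3/8 = 7/8
  P(Q=1) = 0 + 1/8 + 0 = 1/8

H(P) = -[(1/2)·log₂(1/2) + (1/8)·log₂(1/8) + (3/8)·log₂(3/8)]
  = 0.5000 + 0.3750 + 0.5306
  = 1.4056 bits
H(Q) = -[(7/8)·log₂(7/8) + (1/8)·log₂(1/8)]
  = 0.1686 + 0.3750
  = 0.5436 bits
H(P,Q) = -[(1/2)·log₂(1/2) + (1/8)·log₂(1/8) + (3/8)·log₂(3/8)]
  = 0.5000 + 0.3750 + 0.5306
  = 1.4056 bits

I(P;Q) = H(P) + H(Q) - H(P,Q)
  = 1.4056 + 0.5436 - 1.4056
  = 0.5436 bits

min(H(P), H(Q)) = min(1.4056, 0.5436) = 0.5436 bits
Since 0.5436 ≤ 0.5436, the bound is satisfied ✓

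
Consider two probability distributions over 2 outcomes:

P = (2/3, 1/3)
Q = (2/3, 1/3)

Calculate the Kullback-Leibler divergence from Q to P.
D(P||Q) = Σ P(i) log₂(P(i)/Q(i))
  i=0: (2/3) × log₂((2/3)/(2/3)) = (2/3) × log₂(1) = 0.0000
  i=1: (1/3) × log₂((1/3)/(1/3)) = (1/3) × log₂(1) = 0.0000
D(P||Q) = 0.0000 + 0.0000
  = 0.0000 bits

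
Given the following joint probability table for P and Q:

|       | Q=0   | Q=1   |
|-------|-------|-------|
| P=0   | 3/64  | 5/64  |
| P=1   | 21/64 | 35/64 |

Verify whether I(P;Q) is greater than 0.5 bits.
Marginal P(P) (row sums):
  P(P=0) = 3/64 + 5/64 = 1/8
  P(P=1) = 21/64 + 35/64 = 7/8
Marginal P(Q) (column sums):
  P(Q=0) = 3/64 + 21/64 = 3/8
  P(Q=1) = 5/64 + 35/64 = 5/8

H(P) = -[(1/8)·log₂(1/8) + (7/8)·log₂(7/8)]
  = 0.3750 + 0.1686
  = 0.5436 bits
H(Q) = -[(3/8)·log₂(3/8) + (5/8)·log₂(5/8)]
  = 0.5306 + 0.4238
  = 0.9544 bits
H(P,Q) = -[(3/64)·log₂(3/64) + (5/64)·log₂(5/64) + (21/64)·log₂(21/64) + (35/64)·log₂(35/64)]
  = 0.2070 + 0.2873 + 0.5275 + 0.4762
  = 1.4980 bits

I(P;Q) = H(P) + H(Q) - H(P,Q)
  = 0.5436 + 0.9544 - 1.4980
  = 0.0000 bits

No. I(P;Q) = 0.0000 bits, which is ≤ 0.5 bits.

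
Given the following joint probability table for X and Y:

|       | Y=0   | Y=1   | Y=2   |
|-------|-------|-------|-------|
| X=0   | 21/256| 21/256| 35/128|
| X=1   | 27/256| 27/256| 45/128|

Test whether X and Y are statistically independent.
Marginal P(X) (row sums):
  P(X=0) = 21/256 + 21/256 + 35/128 = 7/16
  P(X=1) = 27/256 + 27/256 + 45/128 = 9/16
Marginal P(Y) (column sums):
  P(Y=0) = 21/256 + 27/256 = 3/16
  P(Y=1) = 21/256 + 27/256 = 3/16
  P(Y=2) = 35/128 + 45/128 = 5/8

X and Y are independent iff P(X=i,Y=j) = P(X=i)·P(Y=j) for every cell.
  P(X=0)·P(Y=0) = 7/16 × 3/16 = 21/256 = P(X=0,Y=0) ✓
  P(X=0)·P(Y=1) = 7/16 × 3/16 = 21/256 = P(X=0,Y=1) ✓
  P(X=0)·P(Y=2) = 7/16 × 5/8 = 35/128 = P(X=0,Y=2) ✓
  P(X=1)·P(Y=0) = 9/16 × 3/16 = 27/256 = P(X=1,Y=0) ✓
  P(X=1)·P(Y=1) = 9/16 × 3/16 = 27/256 = P(X=1,Y=1) ✓
  P(X=1)·P(Y=2) = 9/16 × 5/8 = 45/128 = P(X=1,Y=2) ✓

Yes, X and Y are independent: every cell factors, so I(X;Y) = 0 bits.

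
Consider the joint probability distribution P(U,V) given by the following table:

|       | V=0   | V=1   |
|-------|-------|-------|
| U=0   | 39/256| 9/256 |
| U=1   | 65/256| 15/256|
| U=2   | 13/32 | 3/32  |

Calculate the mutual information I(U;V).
Marginal P(U) (row sums):
  P(U=0) = 39/256 + 9/256 = 3/16
  P(U=1) = 65/256 + 15/256 = 5/16
  P(U=2) = 13/32 + 3/32 = 1/2
Marginal P(V) (column sums):
  P(V=0) = 39/256 + 65/256 + 13/32 = 13/16
  P(V=1) = 9/256 + 15/256 + 3/32 = 3/16

H(U) = -[(3/16)·log₂(3/16) + (5/16)·log₂(5/16) + (1/2)·log₂(1/2)]
  = 0.4528 + 0.5244 + 0.5000
  = 1.4772 bits
H(V) = -[(13/16)·log₂(13/16) + (3/16)·log₂(3/16)]
  = 0.2434 + 0.4528
  = 0.6962 bits
H(U,V) = -[(39/256)·log₂(39/256) + (9/256)·log₂(9/256) + (65/256)·log₂(65/256) + (15/256)·log₂(15/256) + (13/32)·log₂(13/32) + (3/32)·log₂(3/32)]
  = 0.4136 + 0.1698 + 0.5021 + 0.2398 + 0.5279 + 0.3202
  = 2.1734 bits

I(U;V) = H(U) + H(V) - H(U,V)
  = 1.4772 + 0.6962 - 2.1734
  = 0.0000 bits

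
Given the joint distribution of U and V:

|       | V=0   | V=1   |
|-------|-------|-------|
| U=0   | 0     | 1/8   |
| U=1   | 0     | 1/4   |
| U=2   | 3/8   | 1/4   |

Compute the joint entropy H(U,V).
H(U,V) = -Σ P(U,V) log₂ P(U,V), summed over the non-zero cells:
H(U,V) = -[(1/8)·log₂(1/8) + (1/4)·log₂(1/4) + (3/8)·log₂(3/8) + (1/4)·log₂(1/4)]
  = 0.3750 + 0.5000 + 0.5306 + 0.5000
  = 1.9056 bits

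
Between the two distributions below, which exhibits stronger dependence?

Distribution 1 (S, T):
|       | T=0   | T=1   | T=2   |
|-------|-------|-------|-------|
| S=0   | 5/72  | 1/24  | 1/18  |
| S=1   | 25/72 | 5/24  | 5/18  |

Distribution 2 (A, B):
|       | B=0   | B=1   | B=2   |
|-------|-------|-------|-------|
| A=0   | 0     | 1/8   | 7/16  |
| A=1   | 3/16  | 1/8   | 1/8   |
Distribution 1 (S, T):
Marginal P(S) (row sums):
  P(S=0) = 5/72 + 1/24 + 1/18 = 1/6
  P(S=1) = 25/72 + 5/24 + 5/18 = 5/6
Marginal P(T) (column sums):
  P(T=0) = 5/72 + 25/72 = 5/12
  P(T=1) = 1/24 + 5/24 = 1/4
  P(T=2) = 1/18 + 5/18 = 1/3

H(S) = -[(1/6)·log₂(1/6) + (5/6)·log₂(5/6)]
  = 0.4308 + 0.2192
  = 0.6500 bits
H(T) = -[(5/12)·log₂(5/12) + (1/4)·log₂(1/4) + (1/3)·log₂(1/3)]
  = 0.5263 + 0.5000 + 0.5283
  = 1.5546 bits
H(S,T) = -[(5/72)·log₂(5/72) + (1/24)·log₂(1/24) + (1/18)·log₂(1/18) + (25/72)·log₂(25/72) + (5/24)·log₂(5/24) + (5/18)·log₂(5/18)]
  = 0.2672 + 0.1910 + 0.2317 + 0.5299 + 0.4715 + 0.5133
  = 2.2046 bits

I(S;T) = H(S) + H(T) - H(S,T)
  = 0.6500 + 1.5546 - 2.2046
  = 0.0000 bits

Distribution 2 (A, B):
Marginal P(A) (row sums):
  P(A=0) = 0 + 1/8 + 7/16 = 9/16
  P(A=1) = 3/16 + 1/8 + 1/8 = 7/16
Marginal P(B) (column sums):
  P(B=0) = 0 + 3/16 = 3/16
  P(B=1) = 1/8 + 1/8 = 1/4
  P(B=2) = 7/16 + 1/8 = 9/16

H(A) = -[(9/16)·log₂(9/16) + (7/16)·log₂(7/16)]
  = 0.4669 + 0.5218
  = 0.9887 bits
H(B) = -[(3/16)·log₂(3/16) + (1/4)·log₂(1/4) + (9/16)·log₂(9/16)]
  = 0.4528 + 0.5000 + 0.4669
  = 1.4197 bits
H(A,B) = -[(1/8)·log₂(1/8) + (7/16)·log₂(7/16) + (3/16)·log₂(3/16) + (1/8)·log₂(1/8) + (1/8)·log₂(1/8)]
  = 0.3750 + 0.5218 + 0.4528 + 0.3750 + 0.3750
  = 2.0996 bits

I(A;B) = H(A) + H(B) - H(A,B)
  = 0.9887 + 1.4197 - 2.0996
  = 0.3088 bits

I(A;B) = 0.3088 bits > I(S;T) = 0.0000 bits, so (A, B) has the higher mutual information (stronger dependence).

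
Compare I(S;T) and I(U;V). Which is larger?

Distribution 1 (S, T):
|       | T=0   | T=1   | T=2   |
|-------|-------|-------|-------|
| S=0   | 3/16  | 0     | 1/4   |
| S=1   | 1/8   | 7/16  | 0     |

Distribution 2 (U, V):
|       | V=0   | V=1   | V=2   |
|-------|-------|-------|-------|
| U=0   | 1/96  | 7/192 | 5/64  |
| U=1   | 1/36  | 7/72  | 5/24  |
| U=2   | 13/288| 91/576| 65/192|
Distribution 1 (S, T):
Marginal P(S) (row sums):
  P(S=0) = 3/16 + 0 + 1/4 = 7/16
  P(S=1) = 1/8 + 7/16 + 0 = 9/16
Marginal P(T) (column sums):
  P(T=0) = 3/16 + 1/8 = 5/16
  P(T=1) = 0 + 7/16 = 7/16
  P(T=2) = 1/4 + 0 = 1/4

H(S) = -[(7/16)·log₂(7/16) + (9/16)·log₂(9/16)]
  = 0.5218 + 0.4669
  = 0.9887 bits
H(T) = -[(5/16)·log₂(5/16) + (7/16)·log₂(7/16) + (1/4)·log₂(1/4)]
  = 0.5244 + 0.5218 + 0.5000
  = 1.5462 bits
H(S,T) = -[(3/16)·log₂(3/16) + (1/4)·log₂(1/4) + (1/8)·log₂(1/8) + (7/16)·log₂(7/16)]
  = 0.4528 + 0.5000 + 0.3750 + 0.5218
  = 1.8496 bits

I(S;T) = H(S) + H(T) - H(S,T)
  = 0.9887 + 1.5462 - 1.8496
  = 0.6853 bits

Distribution 2 (U, V):
Marginal P(U) (row sums):
  P(U=0) = 1/96 + 7/192 + 5/64 = 1/8
  P(U=1) = 1/36 + 7/72 + 5/24 = 1/3
  P(U=2) = 13/288 + 91/576 + 65/192 = 13/24
Marginal P(V) (column sums):
  P(V=0) = 1/96 + 1/36 + 13/288 = 1/12
  P(V=1) = 7/192 + 7/72 + 91/576 = 7/24
  P(V=2) = 5/64 + 5/24 + 65/192 = 5/8

H(U) = -[(1/8)·log₂(1/8) + (1/3)·log₂(1/3) + (13/24)·log₂(13/24)]
  = 0.3750 + 0.5283 + 0.4791
  = 1.3824 bits
H(V) = -[(1/12)·log₂(1/12) + (7/24)·log₂(7/24) + (5/8)·log₂(5/8)]
  = 0.2987 + 0.5185 + 0.4238
  = 1.2410 bits
H(U,V) = -[(1/96)·log₂(1/96) + (7/192)·log₂(7/192) + (5/64)·log₂(5/64) + (1/36)·log₂(1/36) + (7/72)·log₂(7/72) + (5/24)·log₂(5/24) + (13/288)·log₂(13/288) + (91/576)·log₂(91/576) + (65/192)·log₂(65/192)]
  = 0.0686 + 0.1742 + 0.2873 + 0.1436 + 0.3269 + 0.4715 + 0.2017 + 0.4206 + 0.5290
  = 2.6234 bits

I(U;V) = H(U) + H(V) - H(U,V)
  = 1.3824 + 1.2410 - 2.6234
  = 0.0000 bits

I(S;T) = 0.6853 bits > I(U;V) = 0.0000 bits, so (S, T) has the higher mutual information (stronger dependence).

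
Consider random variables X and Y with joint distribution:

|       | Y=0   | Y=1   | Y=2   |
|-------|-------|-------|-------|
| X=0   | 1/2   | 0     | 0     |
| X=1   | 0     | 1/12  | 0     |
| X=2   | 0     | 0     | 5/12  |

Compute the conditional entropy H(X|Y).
Marginal P(Y) (column sums):
  P(Y=0) = 1/2 + 0 + 0 = 1/2
  P(Y=1) = 0 + 1/12 + 0 = 1/12
  P(Y=2) = 0 + 0 + 5/12 = 5/12

H(X|Y) = -Σ P(X,Y)·log₂ P(X|Y), where P(X|Y) = P(X,Y) / P(Y)
  (cells with P(X,Y) = 0 contribute 0)
  (X=0,Y=0): P(X|Y) = (1/2)/(1/2) = 1;  -(1/2)·log₂(1) = 0.0000
  (X=1,Y=1): P(X|Y) = (1/12)/(1/12) = 1;  -(1/12)·log₂(1) = 0.0000
  (X=2,Y=2): P(X|Y) = (5/12)/(5/12) = 1;  -(5/12)·log₂(1) = 0.0000
H(X|Y) = 0.0000 + 0.0000 + 0.0000
  = 0.0000 bits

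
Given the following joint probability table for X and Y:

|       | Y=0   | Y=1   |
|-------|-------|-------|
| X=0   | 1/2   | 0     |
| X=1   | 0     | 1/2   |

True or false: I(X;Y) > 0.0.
Marginal P(X) (row sums):
  P(X=0) = 1/2 + 0 = 1/2
  P(X=1) = 0 + 1/2 = 1/2
Marginal P(Y) (column sums):
  P(Y=0) = 1/2 + 0 = 1/2
  P(Y=1) = 0 + 1/2 = 1/2

H(X) = -[(1/2)·log₂(1/2) + (1/2)·log₂(1/2)]
  = 0.5000 + 0.5000
  = 1.0000 bits
H(Y) = -[(1/2)·log₂(1/2) + (1/2)·log₂(1/2)]
  = 0.5000 + 0.5000
  = 1.0000 bits
H(X,Y) = -[(1/2)·log₂(1/2) + (1/2)·log₂(1/2)]
  = 0.5000 + 0.5000
  = 1.0000 bits

I(X;Y) = H(X) + H(Y) - H(X,Y)
  = 1.0000 + 1.0000 - 1.0000
  = 1.0000 bits

True. I(X;Y) = 1.0000 bits, which is > 0.0 bits.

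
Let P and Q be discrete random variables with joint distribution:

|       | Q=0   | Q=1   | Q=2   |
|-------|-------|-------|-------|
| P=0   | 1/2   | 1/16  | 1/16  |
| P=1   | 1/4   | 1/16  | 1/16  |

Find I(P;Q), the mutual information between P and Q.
Marginal P(P) (row sums):
  P(P=0) = 1/2 + 1/16 + 1/16 = 5/8
  P(P=1) = 1/4 + 1/16 + 1/16 = 3/8
Marginal P(Q) (column sums):
  P(Q=0) = 1/2 + 1/4 = 3/4
  P(Q=1) = 1/16 + 1/16 = 1/8
  P(Q=2) = 1/16 + 1/16 = 1/8

H(P) = -[(5/8)·log₂(5/8) + (3/8)·log₂(3/8)]
  = 0.4238 + 0.5306
  = 0.9544 bits
H(Q) = -[(3/4)·log₂(3/4) + (1/8)·log₂(1/8) + (1/8)·log₂(1/8)]
  = 0.3113 + 0.3750 + 0.3750
  = 1.0613 bits
H(P,Q) = -[(1/2)·log₂(1/2) + (1/16)·log₂(1/16) + (1/16)·log₂(1/16) + (1/4)·log₂(1/4) + (1/16)·log₂(1/16) + (1/16)·log₂(1/16)]
  = 0.5000 + 0.2500 + 0.2500 + 0.5000 + 0.2500 + 0.2500
  = 2.0000 bits

I(P;Q) = H(P) + H(Q) - H(P,Q)
  = 0.9544 + 1.0613 - 2.0000
  = 0.0157 bits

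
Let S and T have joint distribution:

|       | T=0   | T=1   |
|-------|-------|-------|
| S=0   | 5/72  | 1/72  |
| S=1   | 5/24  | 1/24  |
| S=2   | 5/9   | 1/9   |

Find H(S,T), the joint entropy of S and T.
H(S,T) = -Σ P(S,T) log₂ P(S,T), summed over the non-zero cells:
H(S,T) = -[(5/72)·log₂(5/72) + (1/72)·log₂(1/72) + (5/24)·log₂(5/24) + (1/24)·log₂(1/24) + (5/9)·log₂(5/9) + (1/9)·log₂(1/9)]
  = 0.2672 + 0.0857 + 0.4715 + 0.1910 + 0.4711 + 0.3522
  = 1.8387 bits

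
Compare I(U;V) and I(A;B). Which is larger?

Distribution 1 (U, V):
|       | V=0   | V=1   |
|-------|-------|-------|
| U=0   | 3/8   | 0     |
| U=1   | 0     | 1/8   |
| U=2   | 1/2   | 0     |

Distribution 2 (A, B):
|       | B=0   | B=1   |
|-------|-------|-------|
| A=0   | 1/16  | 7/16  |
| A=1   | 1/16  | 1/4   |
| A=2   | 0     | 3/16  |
Distribution 1 (U, V):
Marginal P(U) (row sums):
  P(U=0) = 3/8 + 0 = 3/8
  P(U=1) = 0 + 1/8 = 1/8
  P(U=2) = 1/2 + 0 = 1/2
Marginal P(V) (column sums):
  P(V=0) = 3/8 + 0 + 1/2 = 7/8
  P(V=1) = 0 + 1/8 + 0 = 1/8

H(U) = -[(3/8)·log₂(3/8) + (1/8)·log₂(1/8) + (1/2)·log₂(1/2)]
  = 0.5306 + 0.3750 + 0.5000
  = 1.4056 bits
H(V) = -[(7/8)·log₂(7/8) + (1/8)·log₂(1/8)]
  = 0.1686 + 0.3750
  = 0.5436 bits
H(U,V) = -[(3/8)·log₂(3/8) + (1/8)·log₂(1/8) + (1/2)·log₂(1/2)]
  = 0.5306 + 0.3750 + 0.5000
  = 1.4056 bits

I(U;V) = H(U) + H(V) - H(U,V)
  = 1.4056 + 0.5436 - 1.4056
  = 0.5436 bits

Distribution 2 (A, B):
Marginal P(A) (row sums):
  P(A=0) = 1/16 + 7/16 = 1/2
  P(A=1) = 1/16 + 1/4 = 5/16
  P(A=2) = 0 + 3/16 = 3/16
Marginal P(B) (column sums):
  P(B=0) = 1/16 + 1/16 + 0 = 1/8
  P(B=1) = 7/16 + 1/4 + 3/16 = 7/8

H(A) = -[(1/2)·log₂(1/2) + (5/16)·log₂(5/16) + (3/16)·log₂(3/16)]
  = 0.5000 + 0.5244 + 0.4528
  = 1.4772 bits
H(B) = -[(1/8)·log₂(1/8) + (7/8)·log₂(7/8)]
  = 0.3750 + 0.1686
  = 0.5436 bits
H(A,B) = -[(1/16)·log₂(1/16) + (7/16)·log₂(7/16) + (1/16)·log₂(1/16) + (1/4)·log₂(1/4) + (3/16)·log₂(3/16)]
  = 0.2500 + 0.5218 + 0.2500 + 0.5000 + 0.4528
  = 1.9746 bits

I(A;B) = H(A) + H(B) - H(A,B)
  = 1.4772 + 0.5436 - 1.9746
  = 0.0462 bits

I(U;V) = 0.5436 bits > I(A;B) = 0.0462 bits, so (U, V) has the higher mutual information (stronger dependence).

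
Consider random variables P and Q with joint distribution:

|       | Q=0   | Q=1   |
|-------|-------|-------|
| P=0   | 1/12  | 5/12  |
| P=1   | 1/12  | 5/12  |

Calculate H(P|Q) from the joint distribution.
Marginal P(Q) (column sums):
  P(Q=0) = 1/12 + 1/12 = 1/6
  P(Q=1) = 5/12 + 5/12 = 5/6

H(P|Q) = -Σ P(P,Q)·log₂ P(P|Q), where P(P|Q) = P(P,Q) / P(Q)
  (P=0,Q=0): P(P|Q) = (1/12)/(1/6) = 1/2;  -(1/12)·log₂(1/2) = 0.0833
  (P=0,Q=1): P(P|Q) = (5/12)/(5/6) = 1/2;  -(5/12)·log₂(1/2) = 0.4167
  (P=1,Q=0): P(P|Q) = (1/12)/(1/6) = 1/2;  -(1/12)·log₂(1/2) = 0.0833
  (P=1,Q=1): P(P|Q) = (5/12)/(5/6) = 1/2;  -(5/12)·log₂(1/2) = 0.4167
H(P|Q) = 0.0833 + 0.4167 + 0.0833 + 0.4167
  = 1.0000 bits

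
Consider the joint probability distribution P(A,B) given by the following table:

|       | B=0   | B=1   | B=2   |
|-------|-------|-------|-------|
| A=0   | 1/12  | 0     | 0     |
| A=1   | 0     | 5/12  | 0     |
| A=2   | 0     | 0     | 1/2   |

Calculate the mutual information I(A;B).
Marginal P(A) (row sums):
  P(A=0) = 1/12 + 0 + 0 = 1/12
  P(A=1) = 0 + 5/12 + 0 = 5/12
  P(A=2) = 0 + 0 + 1/2 = 1/2
Marginal P(B) (column sums):
  P(B=0) = 1/12 + 0 + 0 = 1/12
  P(B=1) = 0 + 5/12 + 0 = 5/12
  P(B=2) = 0 + 0 + 1/2 = 1/2

H(A) = -[(1/12)·log₂(1/12) + (5/12)·log₂(5/12) + (1/2)·log₂(1/2)]
  = 0.2987 + 0.5263 + 0.5000
  = 1.3250 bits
H(B) = -[(1/12)·log₂(1/12) + (5/12)·log₂(5/12) + (1/2)·log₂(1/2)]
  = 0.2987 + 0.5263 + 0.5000
  = 1.3250 bits
H(A,B) = -[(1/12)·log₂(1/12) + (5/12)·log₂(5/12) + (1/2)·log₂(1/2)]
  = 0.2987 + 0.5263 + 0.5000
  = 1.3250 bits

I(A;B) = H(A) + H(B) - H(A,B)
  = 1.3250 + 1.3250 - 1.3250
  = 1.3250 bits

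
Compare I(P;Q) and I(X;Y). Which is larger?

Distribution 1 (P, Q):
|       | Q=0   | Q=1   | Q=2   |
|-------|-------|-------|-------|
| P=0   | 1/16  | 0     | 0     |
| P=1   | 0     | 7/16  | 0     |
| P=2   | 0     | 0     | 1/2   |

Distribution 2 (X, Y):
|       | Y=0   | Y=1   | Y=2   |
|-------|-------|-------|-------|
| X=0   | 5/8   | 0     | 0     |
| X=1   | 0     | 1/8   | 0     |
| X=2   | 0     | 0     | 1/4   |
Distribution 1 (P, Q):
Marginal P(P) (row sums):
  P(P=0) = 1/16 + 0 + 0 = 1/16
  P(P=1) = 0 + 7/16 + 0 = 7/16
  P(P=2) = 0 + 0 + 1/2 = 1/2
Marginal P(Q) (column sums):
  P(Q=0) = 1/16 + 0 + 0 = 1/16
  P(Q=1) = 0 + 7/16 + 0 = 7/16
  P(Q=2) = 0 + 0 + 1/2 = 1/2

H(P) = -[(1/16)·log₂(1/16) + (7/16)·log₂(7/16) + (1/2)·log₂(1/2)]
  = 0.2500 + 0.5218 + 0.5000
  = 1.2718 bits
H(Q) = -[(1/16)·log₂(1/16) + (7/16)·log₂(7/16) + (1/2)·log₂(1/2)]
  = 0.2500 + 0.5218 + 0.5000
  = 1.2718 bits
H(P,Q) = -[(1/16)·log₂(1/16) + (7/16)·log₂(7/16) + (1/2)·log₂(1/2)]
  = 0.2500 + 0.5218 + 0.5000
  = 1.2718 bits

I(P;Q) = H(P) + H(Q) - H(P,Q)
  = 1.2718 + 1.2718 - 1.2718
  = 1.2718 bits

Distribution 2 (X, Y):
Marginal P(X) (row sums):
  P(X=0) = 5/8 + 0 + 0 = 5/8
  P(X=1) = 0 + 1/8 + 0 = 1/8
  P(X=2) = 0 + 0 + 1/4 = 1/4
Marginal P(Y) (column sums):
  P(Y=0) = 5/8 + 0 + 0 = 5/8
  P(Y=1) = 0 + 1/8 + 0 = 1/8
  P(Y=2) = 0 + 0 + 1/4 = 1/4

H(X) = -[(5/8)·log₂(5/8) + (1/8)·log₂(1/8) + (1/4)·log₂(1/4)]
  = 0.4238 + 0.3750 + 0.5000
  = 1.2988 bits
H(Y) = -[(5/8)·log₂(5/8) + (1/8)·log₂(1/8) + (1/4)·log₂(1/4)]
  = 0.4238 + 0.3750 + 0.5000
  = 1.2988 bits
H(X,Y) = -[(5/8)·log₂(5/8) + (1/8)·log₂(1/8) + (1/4)·log₂(1/4)]
  = 0.4238 + 0.3750 + 0.5000
  = 1.2988 bits

I(X;Y) = H(X) + H(Y) - H(X,Y)
  = 1.2988 + 1.2988 - 1.2988
  = 1.2988 bits

I(X;Y) = 1.2988 bits > I(P;Q) = 1.2718 bits, so (X, Y) has the higher mutual information (stronger dependence).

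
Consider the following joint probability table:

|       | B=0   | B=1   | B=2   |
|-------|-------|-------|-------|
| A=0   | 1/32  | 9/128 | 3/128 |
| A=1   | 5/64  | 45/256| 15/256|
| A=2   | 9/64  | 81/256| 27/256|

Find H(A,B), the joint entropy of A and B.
H(A,B) = -Σ P(A,B) log₂ P(A,B), summed over the non-zero cells:
H(A,B) = -[(1/32)·log₂(1/32) + (9/128)·log₂(9/128) + (3/128)·log₂(3/128) + (5/64)·log₂(5/64) + (45/256)·log₂(45/256) + (15/256)·log₂(15/256) + (9/64)·log₂(9/64) + (81/256)·log₂(81/256) + (27/256)·log₂(27/256)]
  = 0.1563 + 0.2693 + 0.1269 + 0.2873 + 0.4409 + 0.2398 + 0.3980 + 0.5253 + 0.3423
  = 2.7861 bits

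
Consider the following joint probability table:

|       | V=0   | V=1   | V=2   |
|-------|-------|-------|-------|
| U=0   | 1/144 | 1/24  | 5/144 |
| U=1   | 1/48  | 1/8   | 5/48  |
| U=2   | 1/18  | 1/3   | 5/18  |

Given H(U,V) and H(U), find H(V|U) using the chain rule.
From the chain rule: H(U,V) = H(U) + H(V|U)
Therefore: H(V|U) = H(U,V) - H(U)

H(U,V) = -[(1/144)·log₂(1/144) + (1/24)·log₂(1/24) + (5/144)·log₂(5/144) + (1/48)·log₂(1/48) + (1/8)·log₂(1/8) + (5/48)·log₂(5/48) + (1/18)·log₂(1/18) + (1/3)·log₂(1/3) + (5/18)·log₂(5/18)]
  = 0.0498 + 0.1910 + 0.1683 + 0.1164 + 0.3750 + 0.3399 + 0.2317 + 0.5283 + 0.5133
  = 2.5137 bits
Marginal P(U) (row sums):
  P(U=0) = 1/144 + 1/24 + 5/144 = 1/12
  P(U=1) = 1/48 + 1/8 + 5/48 = 1/4
  P(U=2) = 1/18 + 1/3 + 5/18 = 2/3
H(U) = -[(1/12)·log₂(1/12) + (1/4)·log₂(1/4) + (2/3)·log₂(2/3)]
  = 0.2987 + 0.5000 + 0.3900
  = 1.1887 bits

H(V|U) = 2.5137 - 1.1887 = 1.3250 bits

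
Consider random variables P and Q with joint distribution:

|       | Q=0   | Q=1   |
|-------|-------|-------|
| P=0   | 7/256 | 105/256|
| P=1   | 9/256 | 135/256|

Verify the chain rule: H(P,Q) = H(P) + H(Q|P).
Left side:
H(P,Q) = -[(7/256)·log₂(7/256) + (105/256)·log₂(105/256) + (9/256)·log₂(9/256) + (135/256)·log₂(135/256)]
  = 0.1420 + 0.5274 + 0.1698 + 0.4868
  = 1.3260 bits

Right side:
Marginal P(P) (row sums):
  P(P=0) = 7/256 + 105/256 = 7/16
  P(P=1) = 9/256 + 135/256 = 9/16
H(P) = -[(7/16)·log₂(7/16) + (9/16)·log₂(9/16)]
  = 0.5218 + 0.4669
  = 0.9887 bits
H(Q|P) = -Σ P(P,Q)·log₂ P(Q|P), where P(Q|P) = P(P,Q) / P(P)
  (P=0,Q=0): P(Q|P) = (7/256)/(7/16) = 1/16;  -(7/256)·log₂(1/16) = 0.1094
  (P=0,Q=1): P(Q|P) = (105/256)/(7/16) = 15/16;  -(105/256)·log₂(15/16) = 0.0382
  (P=1,Q=0): P(Q|P) = (9/256)/(9/16) = 1/16;  -(9/256)·log₂(1/16) = 0.1406
  (P=1,Q=1): P(Q|P) = (135/256)/(9/16) = 15/16;  -(135/256)·log₂(15/16) = 0.0491
H(Q|P) = 0.1094 + 0.0382 + 0.1406 + 0.0491
  = 0.3373 bits
H(P) + H(Q|P) = 0.9887 + 0.3373 = 1.3260 bits

Both sides equal 1.3260 bits, so the chain rule holds ✓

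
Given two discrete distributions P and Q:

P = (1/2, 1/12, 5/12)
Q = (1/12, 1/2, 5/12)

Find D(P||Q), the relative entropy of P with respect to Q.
D(P||Q) = Σ P(i) log₂(P(i)/Q(i))
  i=0: (1/2) × log₂((1/2)/(1/12)) = (1/2) × log₂(6) = 1.2925
  i=1: (1/12) × log₂((1/12)/(1/2)) = (1/12) × log₂(1/6) = -0.2154
  i=2: (5/12) × log₂((5/12)/(5/12)) = (5/12) × log₂(1) = 0.0000
D(P||Q) = 1.2925 - 0.2154 + 0.0000
  = 1.0771 bits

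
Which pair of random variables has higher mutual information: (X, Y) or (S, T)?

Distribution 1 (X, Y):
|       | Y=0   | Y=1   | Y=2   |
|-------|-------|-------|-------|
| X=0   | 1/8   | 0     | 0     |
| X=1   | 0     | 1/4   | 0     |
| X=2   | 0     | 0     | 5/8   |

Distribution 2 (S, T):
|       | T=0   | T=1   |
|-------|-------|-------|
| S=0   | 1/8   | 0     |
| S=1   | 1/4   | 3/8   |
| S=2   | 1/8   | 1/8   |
Distribution 1 (X, Y):
Marginal P(X) (row sums):
  P(X=0) = 1/8 + 0 + 0 = 1/8
  P(X=1) = 0 + 1/4 + 0 = 1/4
  P(X=2) = 0 + 0 + 5/8 = 5/8
Marginal P(Y) (column sums):
  P(Y=0) = 1/8 + 0 + 0 = 1/8
  P(Y=1) = 0 + 1/4 + 0 = 1/4
  P(Y=2) = 0 + 0 + 5/8 = 5/8

H(X) = -[(1/8)·log₂(1/8) + (1/4)·log₂(1/4) + (5/8)·log₂(5/8)]
  = 0.3750 + 0.5000 + 0.4238
  = 1.2988 bits
H(Y) = -[(1/8)·log₂(1/8) + (1/4)·log₂(1/4) + (5/8)·log₂(5/8)]
  = 0.3750 + 0.5000 + 0.4238
  = 1.2988 bits
H(X,Y) = -[(1/8)·log₂(1/8) + (1/4)·log₂(1/4) + (5/8)·log₂(5/8)]
  = 0.3750 + 0.5000 + 0.4238
  = 1.2988 bits

I(X;Y) = H(X) + H(Y) - H(X,Y)
  = 1.2988 + 1.2988 - 1.2988
  = 1.2988 bits

Distribution 2 (S, T):
Marginal P(S) (row sums):
  P(S=0) = 1/8 + 0 = 1/8
  P(S=1) = 1/4 + 3/8 = 5/8
  P(S=2) = 1/8 + 1/8 = 1/4
Marginal P(T) (column sums):
  P(T=0) = 1/8 + 1/4 + 1/8 = 1/2
  P(T=1) = 0 + 3/8 + 1/8 = 1/2

H(S) = -[(1/8)·log₂(1/8) + (5/8)·log₂(5/8) + (1/4)·log₂(1/4)]
  = 0.3750 + 0.4238 + 0.5000
  = 1.2988 bits
H(T) = -[(1/2)·log₂(1/2) + (1/2)·log₂(1/2)]
  = 0.5000 + 0.5000
  = 1.0000 bits
H(S,T) = -[(1/8)·log₂(1/8) + (1/4)·log₂(1/4) + (3/8)·log₂(3/8) + (1/8)·log₂(1/8) + (1/8)·log₂(1/8)]
  = 0.3750 + 0.5000 + 0.5306 + 0.3750 + 0.3750
  = 2.1556 bits

I(S;T) = H(S) + H(T) - H(S,T)
  = 1.2988 + 1.0000 - 2.1556
  = 0.1432 bits

I(X;Y) = 1.2988 bits > I(S;T) = 0.1432 bits, so (X, Y) has the higher mutual information (stronger dependence).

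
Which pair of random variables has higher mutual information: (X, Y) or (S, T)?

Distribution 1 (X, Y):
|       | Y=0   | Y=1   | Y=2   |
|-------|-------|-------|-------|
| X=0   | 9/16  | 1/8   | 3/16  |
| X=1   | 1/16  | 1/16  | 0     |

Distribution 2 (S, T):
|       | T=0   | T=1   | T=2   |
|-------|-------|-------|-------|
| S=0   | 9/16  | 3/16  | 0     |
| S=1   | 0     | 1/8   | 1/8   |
Distribution 1 (X, Y):
Marginal P(X) (row sums):
  P(X=0) = 9/16 + 1/8 + 3/16 = 7/8
  P(X=1) = 1/16 + 1/16 + 0 = 1/8
Marginal P(Y) (column sums):
  P(Y=0) = 9/16 + 1/16 = 5/8
  P(Y=1) = 1/8 + 1/16 = 3/16
  P(Y=2) = 3/16 + 0 = 3/16

H(X) = -[(7/8)·log₂(7/8) + (1/8)·log₂(1/8)]
  = 0.1686 + 0.3750
  = 0.5436 bits
H(Y) = -[(5/8)·log₂(5/8) + (3/16)·log₂(3/16) + (3/16)·log₂(3/16)]
  = 0.4238 + 0.4528 + 0.4528
  = 1.3294 bits
H(X,Y) = -[(9/16)·log₂(9/16) + (1/8)·log₂(1/8) + (3/16)·log₂(3/16) + (1/16)·log₂(1/16) + (1/16)·log₂(1/16)]
  = 0.4669 + 0.3750 + 0.4528 + 0.2500 + 0.2500
  = 1.7947 bits

I(X;Y) = H(X) + H(Y) - H(X,Y)
  = 0.5436 + 1.3294 - 1.7947
  = 0.0783 bits

Distribution 2 (S, T):
Marginal P(S) (row sums):
  P(S=0) = 9/16 + 3/16 + 0 = 3/4
  P(S=1) = 0 + 1/8 + 1/8 = 1/4
Marginal P(T) (column sums):
  P(T=0) = 9/16 + 0 = 9/16
  P(T=1) = 3/16 + 1/8 = 5/16
  P(T=2) = 0 + 1/8 = 1/8

H(S) = -[(3/4)·log₂(3/4) + (1/4)·log₂(1/4)]
  = 0.3113 + 0.5000
  = 0.8113 bits
H(T) = -[(9/16)·log₂(9/16) + (5/16)·log₂(5/16) + (1/8)·log₂(1/8)]
  = 0.4669 + 0.5244 + 0.3750
  = 1.3663 bits
H(S,T) = -[(9/16)·log₂(9/16) + (3/16)·log₂(3/16) + (1/8)·log₂(1/8) + (1/8)·log₂(1/8)]
  = 0.4669 + 0.4528 + 0.3750 + 0.3750
  = 1.6697 bits

I(S;T) = H(S) + H(T) - H(S,T)
  = 0.8113 + 1.3663 - 1.6697
  = 0.5079 bits

I(S;T) = 0.5079 bits > I(X;Y) = 0.0783 bits, so (S, T) has the higher mutual information (stronger dependence).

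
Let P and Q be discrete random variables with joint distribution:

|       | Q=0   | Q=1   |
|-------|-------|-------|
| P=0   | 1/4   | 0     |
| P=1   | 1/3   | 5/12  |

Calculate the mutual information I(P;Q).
Marginal P(P) (row sums):
  P(P=0) = 1/4 + 0 = 1/4
  P(P=1) = 1/3 + 5/12 = 3/4
Marginal P(Q) (column sums):
  P(Q=0) = 1/4 + 1/3 = 7/12
  P(Q=1) = 0 + 5/12 = 5/12

H(P) = -[(1/4)·log₂(1/4) + (3/4)·log₂(3/4)]
  = 0.5000 + 0.3113
  = 0.8113 bits
H(Q) = -[(7/12)·log₂(7/12) + (5/12)·log₂(5/12)]
  = 0.4536 + 0.5263
  = 0.9799 bits
H(P,Q) = -[(1/4)·log₂(1/4) + (1/3)·log₂(1/3) + (5/12)·log₂(5/12)]
  = 0.5000 + 0.5283 + 0.5263
  = 1.5546 bits

I(P;Q) = H(P) + H(Q) - H(P,Q)
  = 0.8113 + 0.9799 - 1.5546
  = 0.2366 bits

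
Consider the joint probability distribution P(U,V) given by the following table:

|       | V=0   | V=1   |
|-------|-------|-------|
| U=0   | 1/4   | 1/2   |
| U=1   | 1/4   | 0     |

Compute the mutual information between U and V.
Marginal P(U) (row sums):
  P(U=0) = 1/4 + 1/2 = 3/4
  P(U=1) = 1/4 + 0 = 1/4
Marginal P(V) (column sums):
  P(V=0) = 1/4 + 1/4 = 1/2
  P(V=1) = 1/2 + 0 = 1/2

H(U) = -[(3/4)·log₂(3/4) + (1/4)·log₂(1/4)]
  = 0.3113 + 0.5000
  = 0.8113 bits
H(V) = -[(1/2)·log₂(1/2) + (1/2)·log₂(1/2)]
  = 0.5000 + 0.5000
  = 1.0000 bits
H(U,V) = -[(1/4)·log₂(1/4) + (1/2)·log₂(1/2) + (1/4)·log₂(1/4)]
  = 0.5000 + 0.5000 + 0.5000
  = 1.5000 bits

I(U;V) = H(U) + H(V) - H(U,V)
  = 0.8113 + 1.0000 - 1.5000
  = 0.3113 bits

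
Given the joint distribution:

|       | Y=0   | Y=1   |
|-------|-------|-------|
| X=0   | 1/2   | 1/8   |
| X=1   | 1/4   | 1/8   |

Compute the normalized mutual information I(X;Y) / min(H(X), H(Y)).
Marginal P(X) (row sums):
  P(X=0) = 1/2 + 1/8 = 5/8
  P(X=1) = 1/4 + 1/8 = 3/8
Marginal P(Y) (column sums):
  P(Y=0) = 1/2 + 1/4 = 3/4
  P(Y=1) = 1/8 + 1/8 = 1/4

H(X) = -[(5/8)·log₂(5/8) + (3/8)·log₂(3/8)]
  = 0.4238 + 0.5306
  = 0.9544 bits
H(Y) = -[(3/4)·log₂(3/4) + (1/4)·log₂(1/4)]
  = 0.3113 + 0.5000
  = 0.8113 bits
H(X,Y) = -[(1/2)·log₂(1/2) + (1/8)·log₂(1/8) + (1/4)·log₂(1/4) + (1/8)·log₂(1/8)]
  = 0.5000 + 0.3750 + 0.5000 + 0.3750
  = 1.7500 bits

I(X;Y) = H(X) + H(Y) - H(X,Y)
  = 0.9544 + 0.8113 - 1.7500
  = 0.0157 bits

min(H(X), H(Y)) = min(0.9544, 0.8113) = 0.8113 bits
Normalized MI = 0.0157 / 0.8113 = 0.0194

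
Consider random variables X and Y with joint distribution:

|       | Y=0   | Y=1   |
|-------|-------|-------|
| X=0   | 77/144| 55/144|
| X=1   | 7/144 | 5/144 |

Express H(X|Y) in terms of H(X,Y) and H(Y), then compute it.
H(X|Y) = H(X,Y) - H(Y)

Marginal P(Y) (column sums):
  P(Y=0) = 77/144 + 7/144 = 7/12
  P(Y=1) = 55/144 + 5/144 = 5/12

H(X,Y) = -[(77/144)·log₂(77/144) + (55/144)·log₂(55/144) + (7/144)·log₂(7/144) + (5/144)·log₂(5/144)]
  = 0.4829 + 0.5304 + 0.2121 + 0.1683
  = 1.3937 bits
H(Y) = -[(7/12)·log₂(7/12) + (5/12)·log₂(5/12)]
  = 0.4536 + 0.5263
  = 0.9799 bits

H(X|Y) = 1.3937 - 0.9799 = 0.4138 bits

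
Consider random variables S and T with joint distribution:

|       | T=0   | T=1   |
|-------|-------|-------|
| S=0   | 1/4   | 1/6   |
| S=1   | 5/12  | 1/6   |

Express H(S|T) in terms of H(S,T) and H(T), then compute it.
H(S|T) = H(S,T) - H(T)

Marginal P(T) (column sums):
  P(T=0) = 1/4 + 5/12 = 2/3
  P(T=1) = 1/6 + 1/6 = 1/3

H(S,T) = -[(1/4)·log₂(1/4) + (1/6)·log₂(1/6) + (5/12)·log₂(5/12) + (1/6)·log₂(1/6)]
  = 0.5000 + 0.4308 + 0.5263 + 0.4308
  = 1.8879 bits
H(T) = -[(2/3)·log₂(2/3) + (1/3)·log₂(1/3)]
  = 0.3900 + 0.5283
  = 0.9183 bits

H(S|T) = 1.8879 - 0.9183 = 0.9696 bits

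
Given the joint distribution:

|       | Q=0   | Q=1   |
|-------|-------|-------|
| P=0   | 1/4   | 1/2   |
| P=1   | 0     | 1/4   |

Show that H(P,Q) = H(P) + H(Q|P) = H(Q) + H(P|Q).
Marginal P(P) (row sums):
  P(P=0) = 1/4 + 1/2 = 3/4
  P(P=1) = 0 + 1/4 = 1/4
Marginal P(Q) (column sums):
  P(Q=0) = 1/4 + 0 = 1/4
  P(Q=1) = 1/2 + 1/4 = 3/4

Decomposition 1: H(P) + H(Q|P)
H(P) = -[(3/4)·log₂(3/4) + (1/4)·log₂(1/4)]
  = 0.3113 + 0.5000
  = 0.8113 bits
H(Q|P) = -Σ P(P,Q)·log₂ P(Q|P), where P(Q|P) = P(P,Q) / P(P)
  (cells with P(P,Q) = 0 contribute 0)
  (P=0,Q=0): P(Q|P) = (1/4)/(3/4) = 1/3;  -(1/4)·log₂(1/3) = 0.3962
  (P=0,Q=1): P(Q|P) = (1/2)/(3/4) = 2/3;  -(1/2)·log₂(2/3) = 0.2925
  (P=1,Q=1): P(Q|P) = (1/4)/(1/4) = 1;  -(1/4)·log₂(1) = 0.0000
H(Q|P) = 0.3962 + 0.2925 + 0.0000
  = 0.6887 bits
H(P) + H(Q|P) = 0.8113 + 0.6887 = 1.5000 bits

Decomposition 2: H(Q) + H(P|Q)
H(Q) = -[(1/4)·log₂(1/4) + (3/4)·log₂(3/4)]
  = 0.5000 + 0.3113
  = 0.8113 bits
H(P|Q) = -Σ P(P,Q)·log₂ P(P|Q), where P(P|Q) = P(P,Q) / P(Q)
  (cells with P(P,Q) = 0 contribute 0)
  (P=0,Q=0): P(P|Q) = (1/4)/(1/4) = 1;  -(1/4)·log₂(1) = 0.0000
  (P=0,Q=1): P(P|Q) = (1/2)/(3/4) = 2/3;  -(1/2)·log₂(2/3) = 0.2925
  (P=1,Q=1): P(P|Q) = (1/4)/(3/4) = 1/3;  -(1/4)·log₂(1/3) = 0.3962
H(P|Q) = 0.0000 + 0.2925 + 0.3962
  = 0.6887 bits
H(Q) + H(P|Q) = 0.8113 + 0.6887 = 1.5000 bits

Direct computation of the joint entropy:
H(P,Q) = -[(1/4)·log₂(1/4) + (1/2)·log₂(1/2) + (1/4)·log₂(1/4)]
  = 0.5000 + 0.5000 + 0.5000
  = 1.5000 bits

All three agree: H(P,Q) = 1.5000 bits ✓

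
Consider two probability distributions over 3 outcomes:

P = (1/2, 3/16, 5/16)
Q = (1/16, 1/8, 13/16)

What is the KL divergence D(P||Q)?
D(P||Q) = Σ P(i) log₂(P(i)/Q(i))
  i=0: (1/2) × log₂((1/2)/(1/16)) = (1/2) × log₂(8) = 1.5000
  i=1: (3/16) × log₂((3/16)/(1/8)) = (3/16) × log₂(3/2) = 0.1097
  i=2: (5/16) × log₂((5/16)/(13/16)) = (5/16) × log₂(5/13) = -0.4308
D(P||Q) = 1.5000 + 0.1097 - 0.4308
  = 1.1789 bits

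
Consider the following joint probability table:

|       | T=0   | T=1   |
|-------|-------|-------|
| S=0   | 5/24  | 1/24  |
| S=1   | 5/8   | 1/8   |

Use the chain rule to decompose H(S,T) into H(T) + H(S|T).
By the chain rule: H(S,T) = H(T) + H(S|T)

Marginal P(T) (column sums):
  P(T=0) = 5/24 + 5/8 = 5/6
  P(T=1) = 1/24 + 1/8 = 1/6
H(T) = -[(5/6)·log₂(5/6) + (1/6)·log₂(1/6)]
  = 0.2192 + 0.4308
  = 0.6500 bits
H(S|T) = -Σ P(S,T)·log₂ P(S|T), where P(S|T) = P(S,T) / P(T)
  (S=0,T=0): P(S|T) = (5/24)/(5/6) = 1/4;  -(5/24)·log₂(1/4) = 0.4167
  (S=0,T=1): P(S|T) = (1/24)/(1/6) = 1/4;  -(1/24)·log₂(1/4) = 0.0833
  (S=1,T=0): P(S|T) = (5/8)/(5/6) = 3/4;  -(5/8)·log₂(3/4) = 0.2594
  (S=1,T=1): P(S|T) = (1/8)/(1/6) = 3/4;  -(1/8)·log₂(3/4) = 0.0519
H(S|T) = 0.4167 + 0.0833 + 0.2594 + 0.0519
  = 0.8113 bits

H(S,T) = H(T) + H(S|T) = 0.6500 + 0.8113 = 1.4613 bits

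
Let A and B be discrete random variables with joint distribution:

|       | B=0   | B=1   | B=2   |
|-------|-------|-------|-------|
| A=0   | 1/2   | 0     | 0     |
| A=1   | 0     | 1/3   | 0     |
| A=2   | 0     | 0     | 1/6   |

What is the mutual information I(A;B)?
Marginal P(A) (row sums):
  P(A=0) = 1/2 + 0 + 0 = 1/2
  P(A=1) = 0 + 1/3 + 0 = 1/3
  P(A=2) = 0 + 0 + 1/6 = 1/6
Marginal P(B) (column sums):
  P(B=0) = 1/2 + 0 + 0 = 1/2
  P(B=1) = 0 + 1/3 + 0 = 1/3
  P(B=2) = 0 + 0 + 1/6 = 1/6

H(A) = -[(1/2)·log₂(1/2) + (1/3)·log₂(1/3) + (1/6)·log₂(1/6)]
  = 0.5000 + 0.5283 + 0.4308
  = 1.4591 bits
H(B) = -[(1/2)·log₂(1/2) + (1/3)·log₂(1/3) + (1/6)·log₂(1/6)]
  = 0.5000 + 0.5283 + 0.4308
  = 1.4591 bits
H(A,B) = -[(1/2)·log₂(1/2) + (1/3)·log₂(1/3) + (1/6)·log₂(1/6)]
  = 0.5000 + 0.5283 + 0.4308
  = 1.4591 bits

I(A;B) = H(A) + H(B) - H(A,B)
  = 1.4591 + 1.4591 - 1.4591
  = 1.4591 bits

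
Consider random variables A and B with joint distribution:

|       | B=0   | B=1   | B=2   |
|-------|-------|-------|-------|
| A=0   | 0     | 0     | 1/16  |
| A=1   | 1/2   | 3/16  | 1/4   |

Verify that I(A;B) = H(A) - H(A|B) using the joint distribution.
Left side, from I(A;B) = H(A) + H(B) - H(A,B):
Marginal P(A) (row sums):
  P(A=0) = 0 + 0 + 1/16 = 1/16
  P(A=1) = 1/2 + 3/16 + 1/4 = 15/16
Marginal P(B) (column sums):
  P(B=0) = 0 + 1/2 = 1/2
  P(B=1) = 0 + 3/16 = 3/16
  P(B=2) = 1/16 + 1/4 = 5/16

H(A) = -[(1/16)·log₂(1/16) + (15/16)·log₂(15/16)]
  = 0.2500 + 0.0873
  = 0.3373 bits
H(B) = -[(1/2)·log₂(1/2) + (3/16)·log₂(3/16) + (5/16)·log₂(5/16)]
  = 0.5000 + 0.4528 + 0.5244
  = 1.4772 bits
H(A,B) = -[(1/16)·log₂(1/16) + (1/2)·log₂(1/2) + (3/16)·log₂(3/16) + (1/4)·log₂(1/4)]
  = 0.2500 + 0.5000 + 0.4528 + 0.5000
  = 1.7028 bits

I(A;B) = H(A) + H(B) - H(A,B)
  = 0.3373 + 1.4772 - 1.7028
  = 0.1117 bits

Right side, with H(A|B) computed directly from the conditional probabilities:
H(A|B) = -Σ P(A,B)·log₂ P(A|B), where P(A|B) = P(A,B) / P(B)
  (cells with P(A,B) = 0 contribute 0)
  (A=0,B=2): P(A|B) = (1/16)/(5/16) = 1/5;  -(1/16)·log₂(1/5) = 0.1451
  (A=1,B=0): P(A|B) = (1/2)/(1/2) = 1;  -(1/2)·log₂(1) = 0.0000
  (A=1,B=1): P(A|B) = (3/16)/(3/16) = 1;  -(3/16)·log₂(1) = 0.0000
  (A=1,B=2): P(A|B) = (1/4)/(5/16) = 4/5;  -(1/4)·log₂(4/5) = 0.0805
H(A|B) = 0.1451 + 0.0000 + 0.0000 + 0.0805
  = 0.2256 bits
H(A) - H(A|B) = 0.3373 - 0.2256 = 0.1117 bits

Both sides equal 0.1117 bits, so I(A;B) = H(A) - H(A|B) ✓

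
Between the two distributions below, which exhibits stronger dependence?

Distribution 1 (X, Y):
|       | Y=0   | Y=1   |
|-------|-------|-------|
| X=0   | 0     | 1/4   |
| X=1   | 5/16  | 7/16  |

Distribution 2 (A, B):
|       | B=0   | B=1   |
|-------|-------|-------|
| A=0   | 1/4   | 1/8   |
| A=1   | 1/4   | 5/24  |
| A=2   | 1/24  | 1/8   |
Distribution 1 (X, Y):
Marginal P(X) (row sums):
  P(X=0) = 0 + 1/4 = 1/4
  P(X=1) = 5/16 + 7/16 = 3/4
Marginal P(Y) (column sums):
  P(Y=0) = 0 + 5/16 = 5/16
  P(Y=1) = 1/4 + 7/16 = 11/16

H(X) = -[(1/4)·log₂(1/4) + (3/4)·log₂(3/4)]
  = 0.5000 + 0.3113
  = 0.8113 bits
H(Y) = -[(5/16)·log₂(5/16) + (11/16)·log₂(11/16)]
  = 0.5244 + 0.3716
  = 0.8960 bits
H(X,Y) = -[(1/4)·log₂(1/4) + (5/16)·log₂(5/16) + (7/16)·log₂(7/16)]
  = 0.5000 + 0.5244 + 0.5218
  = 1.5462 bits

I(X;Y) = H(X) + H(Y) - H(X,Y)
  = 0.8113 + 0.8960 - 1.5462
  = 0.1611 bits

Distribution 2 (A, B):
Marginal P(A) (row sums):
  P(A=0) = 1/4 + 1/8 = 3/8
  P(A=1) = 1/4 + 5/24 = 11/24
  P(A=2) = 1/24 + 1/8 = 1/6
Marginal P(B) (column sums):
  P(B=0) = 1/4 + 1/4 + 1/24 = 13/24
  P(B=1) = 1/8 + 5/24 + 1/8 = 11/24

H(A) = -[(3/8)·log₂(3/8) + (11/24)·log₂(11/24) + (1/6)·log₂(1/6)]
  = 0.5306 + 0.5159 + 0.4308
  = 1.4773 bits
H(B) = -[(13/24)·log₂(13/24) + (11/24)·log₂(11/24)]
  = 0.4791 + 0.5159
  = 0.9950 bits
H(A,B) = -[(1/4)·log₂(1/4) + (1/8)·log₂(1/8) + (1/4)·log₂(1/4) + (5/24)·log₂(5/24) + (1/24)·log₂(1/24) + (1/8)·log₂(1/8)]
  = 0.5000 + 0.3750 + 0.5000 + 0.4715 + 0.1910 + 0.3750
  = 2.4125 bits

I(A;B) = H(A) + H(B) - H(A,B)
  = 1.4773 + 0.9950 - 2.4125
  = 0.0598 bits

I(X;Y) = 0.1611 bits > I(A;B) = 0.0598 bits, so (X, Y) has the higher mutual information (stronger dependence).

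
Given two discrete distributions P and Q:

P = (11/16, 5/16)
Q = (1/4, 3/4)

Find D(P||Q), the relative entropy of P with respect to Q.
D(P||Q) = Σ P(i) log₂(P(i)/Q(i))
  i=0: (11/16) × log₂((11/16)/(1/4)) = (11/16) × log₂(11/4) = 1.0034
  i=1: (5/16) × log₂((5/16)/(3/4)) = (5/16) × log₂(5/12) = -0.3947
D(P||Q) = 1.0034 - 0.3947
  = 0.6087 bits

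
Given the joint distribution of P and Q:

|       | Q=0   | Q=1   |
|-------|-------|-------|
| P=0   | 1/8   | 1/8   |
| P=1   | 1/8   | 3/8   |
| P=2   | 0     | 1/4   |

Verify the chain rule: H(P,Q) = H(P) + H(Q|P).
Left side:
H(P,Q) = -[(1/8)·log₂(1/8) + (1/8)·log₂(1/8) + (1/8)·log₂(1/8) + (3/8)·log₂(3/8) + (1/4)·log₂(1/4)]
  = 0.3750 + 0.3750 + 0.3750 + 0.5306 + 0.5000
  = 2.1556 bits

Right side:
Marginal P(P) (row sums):
  P(P=0) = 1/8 + 1/8 = 1/4
  P(P=1) = 1/8 + 3/8 = 1/2
  P(P=2) = 0 + 1/4 = 1/4
H(P) = -[(1/4)·log₂(1/4) + (1/2)·log₂(1/2) + (1/4)·log₂(1/4)]
  = 0.5000 + 0.5000 + 0.5000
  = 1.5000 bits
H(Q|P) = -Σ P(P,Q)·log₂ P(Q|P), where P(Q|P) = P(P,Q) / P(P)
  (cells with P(P,Q) = 0 contribute 0)
  (P=0,Q=0): P(Q|P) = (1/8)/(1/4) = 1/2;  -(1/8)·log₂(1/2) = 0.1250
  (P=0,Q=1): P(Q|P) = (1/8)/(1/4) = 1/2;  -(1/8)·log₂(1/2) = 0.1250
  (P=1,Q=0): P(Q|P) = (1/8)/(1/2) = 1/4;  -(1/8)·log₂(1/4) = 0.2500
  (P=1,Q=1): P(Q|P) = (3/8)/(1/2) = 3/4;  -(3/8)·log₂(3/4) = 0.1556
  (P=2,Q=1): P(Q|P) = (1/4)/(1/4) = 1;  -(1/4)·log₂(1) = 0.0000
H(Q|P) = 0.1250 + 0.1250 + 0.2500 + 0.1556 + 0.0000
  = 0.6556 bits
H(P) + H(Q|P) = 1.5000 + 0.6556 = 2.1556 bits

Both sides equal 2.1556 bits, so the chain rule holds ✓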